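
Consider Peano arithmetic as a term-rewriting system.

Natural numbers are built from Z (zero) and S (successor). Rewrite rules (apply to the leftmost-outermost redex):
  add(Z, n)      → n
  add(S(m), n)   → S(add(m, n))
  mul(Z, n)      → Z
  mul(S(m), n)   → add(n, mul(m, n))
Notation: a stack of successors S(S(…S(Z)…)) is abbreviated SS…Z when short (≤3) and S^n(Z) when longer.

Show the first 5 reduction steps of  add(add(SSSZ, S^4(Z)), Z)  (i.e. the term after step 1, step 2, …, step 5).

  start: add(add(SSSZ, S^4(Z)), Z)
  step 1: add(S(add(SSZ, S^4(Z))), Z)
  step 2: S(add(add(SSZ, S^4(Z)), Z))
  step 3: S(add(S(add(SZ, S^4(Z))), Z))
  step 4: S(S(add(add(SZ, S^4(Z)), Z)))
  step 5: S(S(add(S(add(Z, S^4(Z))), Z)))

Answer: after 5 steps: S(S(add(S(add(Z, S^4(Z))), Z)))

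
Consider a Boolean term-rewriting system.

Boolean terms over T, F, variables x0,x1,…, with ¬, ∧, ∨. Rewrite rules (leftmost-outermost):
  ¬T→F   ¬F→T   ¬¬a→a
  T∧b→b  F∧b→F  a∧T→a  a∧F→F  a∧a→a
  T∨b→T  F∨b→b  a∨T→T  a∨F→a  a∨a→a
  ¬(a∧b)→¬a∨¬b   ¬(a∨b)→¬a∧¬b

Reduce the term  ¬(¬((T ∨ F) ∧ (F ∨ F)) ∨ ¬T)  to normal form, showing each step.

Answer: normal form = F  (in 6 steps)

Derivation:
  start: ¬(¬((T ∨ F) ∧ (F ∨ F)) ∨ ¬T)
  step 1: ¬¬((T ∨ F) ∧ (F ∨ F)) ∧ ¬¬T
  step 2: ((T ∨ F) ∧ (F ∨ F)) ∧ ¬¬T
  step 3: (T ∧ (F ∨ F)) ∧ ¬¬T
  step 4: (F ∨ F) ∧ ¬¬T
  step 5: F ∧ ¬¬T
  step 6: F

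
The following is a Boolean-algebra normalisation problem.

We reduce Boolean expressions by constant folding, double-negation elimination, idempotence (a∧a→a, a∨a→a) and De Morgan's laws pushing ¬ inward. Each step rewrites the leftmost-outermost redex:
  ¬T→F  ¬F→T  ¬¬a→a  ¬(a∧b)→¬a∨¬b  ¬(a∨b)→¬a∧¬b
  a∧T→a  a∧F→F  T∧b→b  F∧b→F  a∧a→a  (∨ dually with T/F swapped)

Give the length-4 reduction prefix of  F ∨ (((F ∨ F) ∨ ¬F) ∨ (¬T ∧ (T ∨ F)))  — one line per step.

Answer: after 4 steps: T ∨ (¬T ∧ (T ∨ F))

Reduction:
  start: F ∨ (((F ∨ F) ∨ ¬F) ∨ (¬T ∧ (T ∨ F)))
  [1] ((F ∨ F) ∨ ¬F) ∨ (¬T ∧ (T ∨ F))
  [2] (F ∨ ¬F) ∨ (¬T ∧ (T ∨ F))
  [3] ¬F ∨ (¬T ∧ (T ∨ F))
  [4] T ∨ (¬T ∧ (T ∨ F))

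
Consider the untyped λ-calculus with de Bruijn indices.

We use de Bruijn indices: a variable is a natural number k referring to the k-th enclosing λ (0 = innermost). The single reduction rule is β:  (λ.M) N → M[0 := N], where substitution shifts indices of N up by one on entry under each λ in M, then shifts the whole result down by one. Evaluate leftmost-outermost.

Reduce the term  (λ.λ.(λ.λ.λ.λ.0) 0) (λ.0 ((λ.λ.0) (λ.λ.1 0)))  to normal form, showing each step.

Answer: normal form = λ.λ.λ.λ.0  (in 2 steps)

Working:
  start: (λ.λ.(λ.λ.λ.λ.0) 0) (λ.0 ((λ.λ.0) (λ.λ.1 0)))
  →1  λ.(λ.λ.λ.λ.0) 0
  →2  λ.λ.λ.λ.0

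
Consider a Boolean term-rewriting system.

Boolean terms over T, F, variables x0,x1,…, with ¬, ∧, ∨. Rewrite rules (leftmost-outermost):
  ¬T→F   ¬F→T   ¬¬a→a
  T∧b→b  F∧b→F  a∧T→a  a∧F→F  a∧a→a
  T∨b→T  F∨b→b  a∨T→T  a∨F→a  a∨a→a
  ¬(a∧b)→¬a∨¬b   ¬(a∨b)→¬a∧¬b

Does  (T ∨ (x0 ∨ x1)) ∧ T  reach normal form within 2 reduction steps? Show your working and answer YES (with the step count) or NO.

Answer: YES — reaches normal form T in 2 ≤ 2 steps

Reduction:
  start: (T ∨ (x0 ∨ x1)) ∧ T
  step 1: T ∨ (x0 ∨ x1)
  step 2: T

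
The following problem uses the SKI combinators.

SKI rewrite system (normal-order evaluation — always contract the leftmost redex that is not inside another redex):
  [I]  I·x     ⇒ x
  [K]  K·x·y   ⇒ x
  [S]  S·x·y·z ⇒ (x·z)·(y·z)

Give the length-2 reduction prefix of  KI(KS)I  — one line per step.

  start: KI(KS)I
  step 1: II
  step 2: I

Answer: after 2 steps: I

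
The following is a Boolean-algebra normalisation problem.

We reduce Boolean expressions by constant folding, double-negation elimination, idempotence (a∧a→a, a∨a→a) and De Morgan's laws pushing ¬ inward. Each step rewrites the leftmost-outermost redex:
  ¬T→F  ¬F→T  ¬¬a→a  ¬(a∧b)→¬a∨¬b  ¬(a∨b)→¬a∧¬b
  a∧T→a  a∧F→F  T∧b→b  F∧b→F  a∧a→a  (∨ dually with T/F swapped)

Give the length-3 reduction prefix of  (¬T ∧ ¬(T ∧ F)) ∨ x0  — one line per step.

Answer: after 3 steps: x0

Reduction:
  start: (¬T ∧ ¬(T ∧ F)) ∨ x0
  step 1: (F ∧ ¬(T ∧ F)) ∨ x0
  step 2: F ∨ x0
  step 3: x0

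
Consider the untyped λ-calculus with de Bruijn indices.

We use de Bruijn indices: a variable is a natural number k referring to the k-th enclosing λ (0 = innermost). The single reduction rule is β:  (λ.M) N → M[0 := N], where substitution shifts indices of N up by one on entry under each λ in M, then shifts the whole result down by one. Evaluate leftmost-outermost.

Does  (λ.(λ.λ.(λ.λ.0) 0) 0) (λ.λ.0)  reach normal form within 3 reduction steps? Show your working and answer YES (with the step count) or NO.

Answer: YES — reaches normal form λ.λ.0 in 3 ≤ 3 steps

Derivation:
  start: (λ.(λ.λ.(λ.λ.0) 0) 0) (λ.λ.0)
  [1] (λ.λ.(λ.λ.0) 0) (λ.λ.0)
  [2] λ.(λ.λ.0) 0
  [3] λ.λ.0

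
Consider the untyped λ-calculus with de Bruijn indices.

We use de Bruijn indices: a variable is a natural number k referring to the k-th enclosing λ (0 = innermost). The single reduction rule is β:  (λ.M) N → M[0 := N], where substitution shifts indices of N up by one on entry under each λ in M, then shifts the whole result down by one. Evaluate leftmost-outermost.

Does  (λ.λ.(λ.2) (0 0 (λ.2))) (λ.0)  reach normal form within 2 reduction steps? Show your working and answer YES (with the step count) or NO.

Answer: YES — reaches normal form λ.λ.0 in 2 ≤ 2 steps

Working:
  start: (λ.λ.(λ.2) (0 0 (λ.2))) (λ.0)
  step 1: λ.(λ.λ.0) (0 0 (λ.λ.0))
  step 2: λ.λ.0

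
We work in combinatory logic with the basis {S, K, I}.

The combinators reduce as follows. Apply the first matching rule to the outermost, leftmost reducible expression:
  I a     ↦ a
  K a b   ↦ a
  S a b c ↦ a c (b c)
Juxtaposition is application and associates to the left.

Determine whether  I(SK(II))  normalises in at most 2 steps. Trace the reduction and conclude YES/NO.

Answer: YES — reaches normal form SKI in 2 ≤ 2 steps

Derivation:
  start: I(SK(II))
  →1  SK(II)
  →2  SKI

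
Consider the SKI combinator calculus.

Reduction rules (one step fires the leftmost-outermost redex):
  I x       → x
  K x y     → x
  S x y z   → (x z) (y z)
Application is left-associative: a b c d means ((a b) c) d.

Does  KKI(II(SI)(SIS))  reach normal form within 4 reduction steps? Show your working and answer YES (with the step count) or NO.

  start: KKI(II(SI)(SIS))
  [1] K(II(SI)(SIS))
  [2] K(I(SI)(SIS))
  [3] K(SI(SIS))

Answer: YES — reaches normal form K(SI(SIS)) in 3 ≤ 4 steps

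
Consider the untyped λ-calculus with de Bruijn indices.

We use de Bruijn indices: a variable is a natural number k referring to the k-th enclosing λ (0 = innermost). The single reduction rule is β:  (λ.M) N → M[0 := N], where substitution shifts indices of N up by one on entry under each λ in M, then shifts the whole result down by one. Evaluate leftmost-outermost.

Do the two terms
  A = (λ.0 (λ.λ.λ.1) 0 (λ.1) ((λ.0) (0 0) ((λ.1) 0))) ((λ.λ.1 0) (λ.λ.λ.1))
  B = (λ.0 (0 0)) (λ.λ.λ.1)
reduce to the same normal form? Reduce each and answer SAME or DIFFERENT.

Answer: SAME — A ⇓ λ.λ.1, B ⇓ λ.λ.1

Reduction:
Term A:
  start: (λ.0 (λ.λ.λ.1) 0 (λ.1) ((λ.0) (0 0) ((λ.1) 0))) ((λ.λ.1 0) (λ.λ.λ.1))
  →1  (λ.λ.1 0) (λ.λ.λ.1) (λ.λ.λ.1) ((λ.λ.1 0) (λ.λ.λ.1)) (λ.(λ.λ.1 0) (λ.λ.λ.1)) ((λ.0) ((λ.λ.1 0) (λ.λ.λ.1) ((λ.λ.1 0) (λ.λ.λ.1))) ((λ.(λ.λ.1 0) (λ.λ.λ.1)) ((λ.λ.1 0) (λ.λ.λ.1))))
  →2  (λ.(λ.λ.λ.1) 0) (λ.λ.λ.1) ((λ.λ.1 0) (λ.λ.λ.1)) (λ.(λ.λ.1 0) (λ.λ.λ.1)) ((λ.0) ((λ.λ.1 0) (λ.λ.λ.1) ((λ.λ.1 0) (λ.λ.λ.1))) ((λ.(λ.λ.1 0) (λ.λ.λ.1)) ((λ.λ.1 0) (λ.λ.λ.1))))
  →3  (λ.λ.λ.1) (λ.λ.λ.1) ((λ.λ.1 0) (λ.λ.λ.1)) (λ.(λ.λ.1 0) (λ.λ.λ.1)) ((λ.0) ((λ.λ.1 0) (λ.λ.λ.1) ((λ.λ.1 0) (λ.λ.λ.1))) ((λ.(λ.λ.1 0) (λ.λ.λ.1)) ((λ.λ.1 0) (λ.λ.λ.1))))
  →4  (λ.λ.1) ((λ.λ.1 0) (λ.λ.λ.1)) (λ.(λ.λ.1 0) (λ.λ.λ.1)) ((λ.0) ((λ.λ.1 0) (λ.λ.λ.1) ((λ.λ.1 0) (λ.λ.λ.1))) ((λ.(λ.λ.1 0) (λ.λ.λ.1)) ((λ.λ.1 0) (λ.λ.λ.1))))
  →5  (λ.(λ.λ.1 0) (λ.λ.λ.1)) (λ.(λ.λ.1 0) (λ.λ.λ.1)) ((λ.0) ((λ.λ.1 0) (λ.λ.λ.1) ((λ.λ.1 0) (λ.λ.λ.1))) ((λ.(λ.λ.1 0) (λ.λ.λ.1)) ((λ.λ.1 0) (λ.λ.λ.1))))
  →6  (λ.λ.1 0) (λ.λ.λ.1) ((λ.0) ((λ.λ.1 0) (λ.λ.λ.1) ((λ.λ.1 0) (λ.λ.λ.1))) ((λ.(λ.λ.1 0) (λ.λ.λ.1)) ((λ.λ.1 0) (λ.λ.λ.1))))
  →7  (λ.(λ.λ.λ.1) 0) ((λ.0) ((λ.λ.1 0) (λ.λ.λ.1) ((λ.λ.1 0) (λ.λ.λ.1))) ((λ.(λ.λ.1 0) (λ.λ.λ.1)) ((λ.λ.1 0) (λ.λ.λ.1))))
  →8  (λ.λ.λ.1) ((λ.0) ((λ.λ.1 0) (λ.λ.λ.1) ((λ.λ.1 0) (λ.λ.λ.1))) ((λ.(λ.λ.1 0) (λ.λ.λ.1)) ((λ.λ.1 0) (λ.λ.λ.1))))
  →9  λ.λ.1

Term B:
  start: (λ.0 (0 0)) (λ.λ.λ.1)
  →1  (λ.λ.λ.1) ((λ.λ.λ.1) (λ.λ.λ.1))
  →2  λ.λ.1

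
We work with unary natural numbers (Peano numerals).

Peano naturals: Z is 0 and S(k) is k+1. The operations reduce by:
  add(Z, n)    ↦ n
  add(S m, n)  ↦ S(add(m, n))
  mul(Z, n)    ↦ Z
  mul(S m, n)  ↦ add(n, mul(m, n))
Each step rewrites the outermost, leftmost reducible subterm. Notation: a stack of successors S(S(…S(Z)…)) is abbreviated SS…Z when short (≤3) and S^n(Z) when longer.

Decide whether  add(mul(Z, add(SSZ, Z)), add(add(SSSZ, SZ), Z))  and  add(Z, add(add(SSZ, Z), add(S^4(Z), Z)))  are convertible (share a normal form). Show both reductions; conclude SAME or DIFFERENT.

Term A:
  start: add(mul(Z, add(SSZ, Z)), add(add(SSSZ, SZ), Z))
  →1  add(Z, add(add(SSSZ, SZ), Z))
  →2  add(add(SSSZ, SZ), Z)
  →3  add(S(add(SSZ, SZ)), Z)
  →4  S(add(add(SSZ, SZ), Z))
  →5  S(add(S(add(SZ, SZ)), Z))
  →6  S(S(add(add(SZ, SZ), Z)))
  →7  S(S(add(S(add(Z, SZ)), Z)))
  →8  S(S(S(add(add(Z, SZ), Z))))
  →9  S(S(S(add(SZ, Z))))
  →10  S(S(S(S(add(Z, Z)))))
  →11  S^4(Z)

Term B:
  start: add(Z, add(add(SSZ, Z), add(S^4(Z), Z)))
  →1  add(add(SSZ, Z), add(S^4(Z), Z))
  →2  add(S(add(SZ, Z)), add(S^4(Z), Z))
  →3  S(add(add(SZ, Z), add(S^4(Z), Z)))
  →4  S(add(S(add(Z, Z)), add(S^4(Z), Z)))
  →5  S(S(add(add(Z, Z), add(S^4(Z), Z))))
  →6  S(S(add(Z, add(S^4(Z), Z))))
  →7  S(S(add(S^4(Z), Z)))
  →8  S(S(S(add(SSSZ, Z))))
  →9  S(S(S(S(add(SSZ, Z)))))
  →10  S(S(S(S(S(add(SZ, Z))))))
  →11  S(S(S(S(S(S(add(Z, Z)))))))
  →12  S^6(Z)

Answer: DIFFERENT — A ⇓ S^4(Z), B ⇓ S^6(Z)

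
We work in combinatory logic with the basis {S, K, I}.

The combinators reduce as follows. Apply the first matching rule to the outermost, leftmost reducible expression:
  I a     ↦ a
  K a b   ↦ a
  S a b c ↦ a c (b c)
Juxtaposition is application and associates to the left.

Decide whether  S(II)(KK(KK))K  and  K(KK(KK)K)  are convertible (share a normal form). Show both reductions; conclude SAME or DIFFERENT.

Answer: SAME — A ⇓ K(KK), B ⇓ K(KK)

Reduction:
Term A:
  start: S(II)(KK(KK))K
  step 1: IIK(KK(KK)K)
  step 2: IK(KK(KK)K)
  step 3: K(KK(KK)K)
  step 4: K(KK)

Term B:
  start: K(KK(KK)K)
  step 1: K(KK)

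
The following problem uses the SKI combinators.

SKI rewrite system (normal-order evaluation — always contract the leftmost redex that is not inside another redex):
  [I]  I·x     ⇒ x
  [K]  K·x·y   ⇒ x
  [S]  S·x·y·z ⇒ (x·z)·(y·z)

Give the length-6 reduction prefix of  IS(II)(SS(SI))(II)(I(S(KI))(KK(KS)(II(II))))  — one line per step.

Answer: after 6 steps: SS(SI)(II)(I(S(KI))(KK(KS)(II(II))))

Derivation:
  start: IS(II)(SS(SI))(II)(I(S(KI))(KK(KS)(II(II))))
  [1] S(II)(SS(SI))(II)(I(S(KI))(KK(KS)(II(II))))
  [2] II(II)(SS(SI)(II))(I(S(KI))(KK(KS)(II(II))))
  [3] I(II)(SS(SI)(II))(I(S(KI))(KK(KS)(II(II))))
  [4] II(SS(SI)(II))(I(S(KI))(KK(KS)(II(II))))
  [5] I(SS(SI)(II))(I(S(KI))(KK(KS)(II(II))))
  [6] SS(SI)(II)(I(S(KI))(KK(KS)(II(II))))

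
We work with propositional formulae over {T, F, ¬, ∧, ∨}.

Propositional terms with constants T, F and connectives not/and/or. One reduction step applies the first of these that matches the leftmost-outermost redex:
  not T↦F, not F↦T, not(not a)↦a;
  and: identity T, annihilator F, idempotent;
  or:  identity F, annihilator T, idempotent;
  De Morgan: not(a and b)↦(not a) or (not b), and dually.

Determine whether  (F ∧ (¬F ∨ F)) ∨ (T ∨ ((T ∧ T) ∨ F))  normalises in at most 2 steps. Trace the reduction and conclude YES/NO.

  start: (F ∧ (¬F ∨ F)) ∨ (T ∨ ((T ∧ T) ∨ F))
  step 1: F ∨ (T ∨ ((T ∧ T) ∨ F))
  step 2: T ∨ ((T ∧ T) ∨ F)

Answer: NO — after 2 steps the term is T ∨ ((T ∧ T) ∨ F), not yet normal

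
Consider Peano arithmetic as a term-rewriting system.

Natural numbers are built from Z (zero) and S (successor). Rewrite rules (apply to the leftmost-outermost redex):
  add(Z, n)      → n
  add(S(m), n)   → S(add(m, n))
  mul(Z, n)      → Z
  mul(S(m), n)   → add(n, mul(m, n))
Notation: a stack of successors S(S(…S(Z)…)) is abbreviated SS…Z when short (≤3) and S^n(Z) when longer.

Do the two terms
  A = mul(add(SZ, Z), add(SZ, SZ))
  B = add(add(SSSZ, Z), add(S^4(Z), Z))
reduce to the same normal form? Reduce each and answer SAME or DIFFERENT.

Answer: DIFFERENT — A ⇓ SSZ, B ⇓ S^7(Z)

Working:
Term A:
  start: mul(add(SZ, Z), add(SZ, SZ))
  [1] mul(S(add(Z, Z)), add(SZ, SZ))
  [2] add(add(SZ, SZ), mul(add(Z, Z), add(SZ, SZ)))
  [3] add(S(add(Z, SZ)), mul(add(Z, Z), add(SZ, SZ)))
  [4] S(add(add(Z, SZ), mul(add(Z, Z), add(SZ, SZ))))
  [5] S(add(SZ, mul(add(Z, Z), add(SZ, SZ))))
  [6] S(S(add(Z, mul(add(Z, Z), add(SZ, SZ)))))
  [7] S(S(mul(add(Z, Z), add(SZ, SZ))))
  [8] S(S(mul(Z, add(SZ, SZ))))
  [9] SSZ

Term B:
  start: add(add(SSSZ, Z), add(S^4(Z), Z))
  [1] add(S(add(SSZ, Z)), add(S^4(Z), Z))
  [2] S(add(add(SSZ, Z), add(S^4(Z), Z)))
  [3] S(add(S(add(SZ, Z)), add(S^4(Z), Z)))
  [4] S(S(add(add(SZ, Z), add(S^4(Z), Z))))
  [5] S(S(add(S(add(Z, Z)), add(S^4(Z), Z))))
  [6] S(S(S(add(add(Z, Z), add(S^4(Z), Z)))))
  [7] S(S(S(add(Z, add(S^4(Z), Z)))))
  [8] S(S(S(add(S^4(Z), Z))))
  [9] S(S(S(S(add(SSSZ, Z)))))
  [10] S(S(S(S(S(add(SSZ, Z))))))
  [11] S(S(S(S(S(S(add(SZ, Z)))))))
  [12] S(S(S(S(S(S(S(add(Z, Z))))))))
  [13] S^7(Z)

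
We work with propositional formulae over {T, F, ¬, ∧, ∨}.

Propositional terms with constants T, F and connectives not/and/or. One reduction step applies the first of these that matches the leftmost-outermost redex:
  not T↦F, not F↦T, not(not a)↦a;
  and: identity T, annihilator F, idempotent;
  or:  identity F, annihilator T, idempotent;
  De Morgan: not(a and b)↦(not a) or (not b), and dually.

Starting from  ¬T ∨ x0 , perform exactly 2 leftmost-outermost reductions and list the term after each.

  start: ¬T ∨ x0
  [1] F ∨ x0
  [2] x0

Answer: after 2 steps: x0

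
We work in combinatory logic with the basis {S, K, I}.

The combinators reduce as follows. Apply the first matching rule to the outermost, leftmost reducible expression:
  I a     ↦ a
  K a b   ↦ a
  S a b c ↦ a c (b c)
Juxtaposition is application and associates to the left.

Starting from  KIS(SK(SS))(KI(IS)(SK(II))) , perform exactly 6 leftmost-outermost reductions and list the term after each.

Answer: after 6 steps: SK(II)

Reduction:
  start: KIS(SK(SS))(KI(IS)(SK(II)))
  step 1: I(SK(SS))(KI(IS)(SK(II)))
  step 2: SK(SS)(KI(IS)(SK(II)))
  step 3: K(KI(IS)(SK(II)))(SS(KI(IS)(SK(II))))
  step 4: KI(IS)(SK(II))
  step 5: I(SK(II))
  step 6: SK(II)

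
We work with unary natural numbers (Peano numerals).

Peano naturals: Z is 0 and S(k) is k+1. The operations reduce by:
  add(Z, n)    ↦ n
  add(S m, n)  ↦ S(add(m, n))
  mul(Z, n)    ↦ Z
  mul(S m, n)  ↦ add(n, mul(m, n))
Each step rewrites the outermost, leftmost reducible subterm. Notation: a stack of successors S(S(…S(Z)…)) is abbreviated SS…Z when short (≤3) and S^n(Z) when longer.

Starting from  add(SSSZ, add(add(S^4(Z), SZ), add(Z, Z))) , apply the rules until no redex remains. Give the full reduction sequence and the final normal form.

  start: add(SSSZ, add(add(S^4(Z), SZ), add(Z, Z)))
  step 1: S(add(SSZ, add(add(S^4(Z), SZ), add(Z, Z))))
  step 2: S(S(add(SZ, add(add(S^4(Z), SZ), add(Z, Z)))))
  step 3: S(S(S(add(Z, add(add(S^4(Z), SZ), add(Z, Z))))))
  step 4: S(S(S(add(add(S^4(Z), SZ), add(Z, Z)))))
  step 5: S(S(S(add(S(add(SSSZ, SZ)), add(Z, Z)))))
  step 6: S(S(S(S(add(add(SSSZ, SZ), add(Z, Z))))))
  step 7: S(S(S(S(add(S(add(SSZ, SZ)), add(Z, Z))))))
  step 8: S(S(S(S(S(add(add(SSZ, SZ), add(Z, Z)))))))
  step 9: S(S(S(S(S(add(S(add(SZ, SZ)), add(Z, Z)))))))
  step 10: S(S(S(S(S(S(add(add(SZ, SZ), add(Z, Z))))))))
  step 11: S(S(S(S(S(S(add(S(add(Z, SZ)), add(Z, Z))))))))
  step 12: S(S(S(S(S(S(S(add(add(Z, SZ), add(Z, Z)))))))))
  step 13: S(S(S(S(S(S(S(add(SZ, add(Z, Z)))))))))
  step 14: S(S(S(S(S(S(S(S(add(Z, add(Z, Z))))))))))
  step 15: S(S(S(S(S(S(S(S(add(Z, Z)))))))))
  step 16: S^8(Z)

Answer: normal form = S^8(Z)  (in 16 steps)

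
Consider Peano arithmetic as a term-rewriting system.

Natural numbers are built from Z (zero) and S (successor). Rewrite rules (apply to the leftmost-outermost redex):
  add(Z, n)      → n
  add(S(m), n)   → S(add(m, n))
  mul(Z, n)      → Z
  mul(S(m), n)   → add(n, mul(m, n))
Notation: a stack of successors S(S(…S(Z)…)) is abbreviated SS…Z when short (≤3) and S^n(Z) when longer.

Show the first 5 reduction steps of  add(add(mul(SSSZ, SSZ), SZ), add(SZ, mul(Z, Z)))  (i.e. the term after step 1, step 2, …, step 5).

  start: add(add(mul(SSSZ, SSZ), SZ), add(SZ, mul(Z, Z)))
  step 1: add(add(add(SSZ, mul(SSZ, SSZ)), SZ), add(SZ, mul(Z, Z)))
  step 2: add(add(S(add(SZ, mul(SSZ, SSZ))), SZ), add(SZ, mul(Z, Z)))
  step 3: add(S(add(add(SZ, mul(SSZ, SSZ)), SZ)), add(SZ, mul(Z, Z)))
  step 4: S(add(add(add(SZ, mul(SSZ, SSZ)), SZ), add(SZ, mul(Z, Z))))
  step 5: S(add(add(S(add(Z, mul(SSZ, SSZ))), SZ), add(SZ, mul(Z, Z))))

Answer: after 5 steps: S(add(add(S(add(Z, mul(SSZ, SSZ))), SZ), add(SZ, mul(Z, Z))))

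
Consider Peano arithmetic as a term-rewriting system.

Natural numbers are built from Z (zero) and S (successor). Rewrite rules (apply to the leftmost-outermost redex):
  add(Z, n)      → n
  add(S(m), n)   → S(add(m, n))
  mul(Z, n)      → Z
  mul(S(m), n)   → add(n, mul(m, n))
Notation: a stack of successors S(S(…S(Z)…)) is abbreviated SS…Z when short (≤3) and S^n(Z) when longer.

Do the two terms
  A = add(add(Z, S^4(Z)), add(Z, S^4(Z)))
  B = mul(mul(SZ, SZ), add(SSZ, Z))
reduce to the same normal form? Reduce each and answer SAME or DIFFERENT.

Term A:
  start: add(add(Z, S^4(Z)), add(Z, S^4(Z)))
  [1] add(S^4(Z), add(Z, S^4(Z)))
  [2] S(add(SSSZ, add(Z, S^4(Z))))
  [3] S(S(add(SSZ, add(Z, S^4(Z)))))
  [4] S(S(S(add(SZ, add(Z, S^4(Z))))))
  [5] S(S(S(S(add(Z, add(Z, S^4(Z)))))))
  [6] S(S(S(S(add(Z, S^4(Z))))))
  [7] S^8(Z)

Term B:
  start: mul(mul(SZ, SZ), add(SSZ, Z))
  [1] mul(add(SZ, mul(Z, SZ)), add(SSZ, Z))
  [2] mul(S(add(Z, mul(Z, SZ))), add(SSZ, Z))
  [3] add(add(SSZ, Z), mul(add(Z, mul(Z, SZ)), add(SSZ, Z)))
  [4] add(S(add(SZ, Z)), mul(add(Z, mul(Z, SZ)), add(SSZ, Z)))
  [5] S(add(add(SZ, Z), mul(add(Z, mul(Z, SZ)), add(SSZ, Z))))
  [6] S(add(S(add(Z, Z)), mul(add(Z, mul(Z, SZ)), add(SSZ, Z))))
  [7] S(S(add(add(Z, Z), mul(add(Z, mul(Z, SZ)), add(SSZ, Z)))))
  [8] S(S(add(Z, mul(add(Z, mul(Z, SZ)), add(SSZ, Z)))))
  [9] S(S(mul(add(Z, mul(Z, SZ)), add(SSZ, Z))))
  [10] S(S(mul(mul(Z, SZ), add(SSZ, Z))))
  [11] S(S(mul(Z, add(SSZ, Z))))
  [12] SSZ

Answer: DIFFERENT — A ⇓ S^8(Z), B ⇓ SSZ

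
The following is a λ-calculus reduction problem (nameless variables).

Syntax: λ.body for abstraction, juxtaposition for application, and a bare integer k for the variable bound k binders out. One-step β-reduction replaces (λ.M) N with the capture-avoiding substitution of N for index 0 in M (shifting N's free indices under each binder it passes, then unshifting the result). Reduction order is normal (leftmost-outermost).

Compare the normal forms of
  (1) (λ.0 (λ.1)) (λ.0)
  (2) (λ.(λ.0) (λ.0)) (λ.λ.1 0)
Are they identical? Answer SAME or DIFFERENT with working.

Answer: DIFFERENT — A ⇓ λ.λ.0, B ⇓ λ.0

Derivation:
Term A:
  start: (λ.0 (λ.1)) (λ.0)
  →1  (λ.0) (λ.λ.0)
  →2  λ.λ.0

Term B:
  start: (λ.(λ.0) (λ.0)) (λ.λ.1 0)
  →1  (λ.0) (λ.0)
  →2  λ.0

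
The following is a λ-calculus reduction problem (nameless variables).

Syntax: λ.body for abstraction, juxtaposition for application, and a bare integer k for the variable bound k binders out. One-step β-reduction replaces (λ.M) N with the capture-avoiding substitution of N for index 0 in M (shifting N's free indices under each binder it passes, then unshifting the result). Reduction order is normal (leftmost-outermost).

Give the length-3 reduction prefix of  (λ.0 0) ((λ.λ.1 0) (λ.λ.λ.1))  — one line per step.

Answer: after 3 steps: (λ.λ.λ.1) ((λ.λ.1 0) (λ.λ.λ.1))

Reduction:
  start: (λ.0 0) ((λ.λ.1 0) (λ.λ.λ.1))
  step 1: (λ.λ.1 0) (λ.λ.λ.1) ((λ.λ.1 0) (λ.λ.λ.1))
  step 2: (λ.(λ.λ.λ.1) 0) ((λ.λ.1 0) (λ.λ.λ.1))
  step 3: (λ.λ.λ.1) ((λ.λ.1 0) (λ.λ.λ.1))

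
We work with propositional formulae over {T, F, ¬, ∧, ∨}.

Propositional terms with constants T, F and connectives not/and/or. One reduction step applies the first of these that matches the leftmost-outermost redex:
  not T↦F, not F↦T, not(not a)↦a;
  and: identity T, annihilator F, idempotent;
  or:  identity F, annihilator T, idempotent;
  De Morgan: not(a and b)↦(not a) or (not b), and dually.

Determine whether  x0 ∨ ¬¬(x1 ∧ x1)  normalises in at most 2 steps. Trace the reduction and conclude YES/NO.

Answer: YES — reaches normal form x0 ∨ x1 in 2 ≤ 2 steps

Working:
  start: x0 ∨ ¬¬(x1 ∧ x1)
  step 1: x0 ∨ (x1 ∧ x1)
  step 2: x0 ∨ x1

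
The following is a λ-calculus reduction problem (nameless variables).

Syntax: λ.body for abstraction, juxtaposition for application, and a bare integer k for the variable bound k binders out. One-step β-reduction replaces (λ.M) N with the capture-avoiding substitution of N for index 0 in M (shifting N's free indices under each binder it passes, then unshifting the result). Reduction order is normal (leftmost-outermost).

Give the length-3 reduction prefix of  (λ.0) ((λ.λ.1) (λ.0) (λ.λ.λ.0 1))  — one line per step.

Answer: after 3 steps: λ.0

Reduction:
  start: (λ.0) ((λ.λ.1) (λ.0) (λ.λ.λ.0 1))
  →1  (λ.λ.1) (λ.0) (λ.λ.λ.0 1)
  →2  (λ.λ.0) (λ.λ.λ.0 1)
  →3  λ.0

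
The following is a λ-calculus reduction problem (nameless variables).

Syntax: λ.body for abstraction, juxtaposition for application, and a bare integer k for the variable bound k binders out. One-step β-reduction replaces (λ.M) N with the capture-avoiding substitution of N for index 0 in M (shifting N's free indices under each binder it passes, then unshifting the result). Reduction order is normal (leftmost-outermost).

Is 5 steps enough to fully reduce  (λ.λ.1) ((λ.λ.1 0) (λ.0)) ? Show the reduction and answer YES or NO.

Answer: YES — reaches normal form λ.λ.0 in 3 ≤ 5 steps

Working:
  start: (λ.λ.1) ((λ.λ.1 0) (λ.0))
  →1  λ.(λ.λ.1 0) (λ.0)
  →2  λ.λ.(λ.0) 0
  →3  λ.λ.0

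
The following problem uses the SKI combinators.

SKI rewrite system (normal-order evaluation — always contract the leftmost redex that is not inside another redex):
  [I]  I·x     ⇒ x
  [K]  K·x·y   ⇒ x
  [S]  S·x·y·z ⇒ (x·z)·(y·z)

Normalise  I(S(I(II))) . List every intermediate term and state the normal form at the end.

  start: I(S(I(II)))
  →1  S(I(II))
  →2  S(II)
  →3  SI

Answer: normal form = SI  (in 3 steps)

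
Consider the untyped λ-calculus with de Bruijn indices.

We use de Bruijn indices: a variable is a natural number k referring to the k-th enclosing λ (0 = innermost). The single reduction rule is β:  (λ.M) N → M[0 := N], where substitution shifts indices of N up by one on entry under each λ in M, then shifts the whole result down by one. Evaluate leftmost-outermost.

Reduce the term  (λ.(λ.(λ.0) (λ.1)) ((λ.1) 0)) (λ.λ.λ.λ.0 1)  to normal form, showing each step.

Answer: normal form = λ.λ.λ.λ.λ.0 1  (in 4 steps)

Derivation:
  start: (λ.(λ.(λ.0) (λ.1)) ((λ.1) 0)) (λ.λ.λ.λ.0 1)
  step 1: (λ.(λ.0) (λ.1)) ((λ.λ.λ.λ.λ.0 1) (λ.λ.λ.λ.0 1))
  step 2: (λ.0) (λ.(λ.λ.λ.λ.λ.0 1) (λ.λ.λ.λ.0 1))
  step 3: λ.(λ.λ.λ.λ.λ.0 1) (λ.λ.λ.λ.0 1)
  step 4: λ.λ.λ.λ.λ.0 1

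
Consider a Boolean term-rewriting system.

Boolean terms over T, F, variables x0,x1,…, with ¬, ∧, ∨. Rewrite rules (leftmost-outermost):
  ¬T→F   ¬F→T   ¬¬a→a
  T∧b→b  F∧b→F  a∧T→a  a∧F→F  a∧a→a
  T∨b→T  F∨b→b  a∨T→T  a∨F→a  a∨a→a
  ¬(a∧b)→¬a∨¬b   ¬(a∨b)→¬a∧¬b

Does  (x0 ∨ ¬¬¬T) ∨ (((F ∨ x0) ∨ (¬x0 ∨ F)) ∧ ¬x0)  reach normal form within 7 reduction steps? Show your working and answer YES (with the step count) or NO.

Answer: YES — reaches normal form x0 ∨ ((x0 ∨ ¬x0) ∧ ¬x0) in 5 ≤ 7 steps

Working:
  start: (x0 ∨ ¬¬¬T) ∨ (((F ∨ x0) ∨ (¬x0 ∨ F)) ∧ ¬x0)
  →1  (x0 ∨ ¬T) ∨ (((F ∨ x0) ∨ (¬x0 ∨ F)) ∧ ¬x0)
  →2  (x0 ∨ F) ∨ (((F ∨ x0) ∨ (¬x0 ∨ F)) ∧ ¬x0)
  →3  x0 ∨ (((F ∨ x0) ∨ (¬x0 ∨ F)) ∧ ¬x0)
  →4  x0 ∨ ((x0 ∨ (¬x0 ∨ F)) ∧ ¬x0)
  →5  x0 ∨ ((x0 ∨ ¬x0) ∧ ¬x0)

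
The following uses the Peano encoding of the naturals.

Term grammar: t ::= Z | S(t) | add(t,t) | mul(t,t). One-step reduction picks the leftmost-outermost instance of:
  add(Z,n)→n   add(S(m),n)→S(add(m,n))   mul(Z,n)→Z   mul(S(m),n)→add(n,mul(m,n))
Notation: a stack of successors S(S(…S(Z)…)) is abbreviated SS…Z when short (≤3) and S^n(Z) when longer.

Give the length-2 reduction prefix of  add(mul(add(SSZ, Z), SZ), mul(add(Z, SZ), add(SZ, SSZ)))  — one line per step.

Answer: after 2 steps: add(add(SZ, mul(add(SZ, Z), SZ)), mul(add(Z, SZ), add(SZ, SSZ)))

Reduction:
  start: add(mul(add(SSZ, Z), SZ), mul(add(Z, SZ), add(SZ, SSZ)))
  step 1: add(mul(S(add(SZ, Z)), SZ), mul(add(Z, SZ), add(SZ, SSZ)))
  step 2: add(add(SZ, mul(add(SZ, Z), SZ)), mul(add(Z, SZ), add(SZ, SSZ)))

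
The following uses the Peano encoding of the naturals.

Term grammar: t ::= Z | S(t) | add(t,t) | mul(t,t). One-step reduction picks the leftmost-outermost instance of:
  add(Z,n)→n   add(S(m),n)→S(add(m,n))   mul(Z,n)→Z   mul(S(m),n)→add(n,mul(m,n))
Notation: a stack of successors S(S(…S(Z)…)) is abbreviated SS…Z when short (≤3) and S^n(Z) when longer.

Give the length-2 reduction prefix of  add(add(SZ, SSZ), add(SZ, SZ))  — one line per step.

Answer: after 2 steps: S(add(add(Z, SSZ), add(SZ, SZ)))

Derivation:
  start: add(add(SZ, SSZ), add(SZ, SZ))
  step 1: add(S(add(Z, SSZ)), add(SZ, SZ))
  step 2: S(add(add(Z, SSZ), add(SZ, SZ)))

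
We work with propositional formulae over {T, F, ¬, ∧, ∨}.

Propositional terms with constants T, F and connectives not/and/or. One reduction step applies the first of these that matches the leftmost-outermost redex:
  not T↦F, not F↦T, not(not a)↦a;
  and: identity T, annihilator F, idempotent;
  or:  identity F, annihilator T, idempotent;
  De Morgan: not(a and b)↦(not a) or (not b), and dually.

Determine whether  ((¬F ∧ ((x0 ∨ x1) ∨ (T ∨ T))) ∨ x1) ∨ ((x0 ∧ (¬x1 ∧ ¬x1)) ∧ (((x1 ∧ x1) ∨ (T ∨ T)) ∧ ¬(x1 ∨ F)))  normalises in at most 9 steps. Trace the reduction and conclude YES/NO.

Answer: YES — reaches normal form T in 6 ≤ 9 steps

Derivation:
  start: ((¬F ∧ ((x0 ∨ x1) ∨ (T ∨ T))) ∨ x1) ∨ ((x0 ∧ (¬x1 ∧ ¬x1)) ∧ (((x1 ∧ x1) ∨ (T ∨ T)) ∧ ¬(x1 ∨ F)))
  [1] ((T ∧ ((x0 ∨ x1) ∨ (T ∨ T))) ∨ x1) ∨ ((x0 ∧ (¬x1 ∧ ¬x1)) ∧ (((x1 ∧ x1) ∨ (T ∨ T)) ∧ ¬(x1 ∨ F)))
  [2] (((x0 ∨ x1) ∨ (T ∨ T)) ∨ x1) ∨ ((x0 ∧ (¬x1 ∧ ¬x1)) ∧ (((x1 ∧ x1) ∨ (T ∨ T)) ∧ ¬(x1 ∨ F)))
  [3] (((x0 ∨ x1) ∨ T) ∨ x1) ∨ ((x0 ∧ (¬x1 ∧ ¬x1)) ∧ (((x1 ∧ x1) ∨ (T ∨ T)) ∧ ¬(x1 ∨ F)))
  [4] (T ∨ x1) ∨ ((x0 ∧ (¬x1 ∧ ¬x1)) ∧ (((x1 ∧ x1) ∨ (T ∨ T)) ∧ ¬(x1 ∨ F)))
  [5] T ∨ ((x0 ∧ (¬x1 ∧ ¬x1)) ∧ (((x1 ∧ x1) ∨ (T ∨ T)) ∧ ¬(x1 ∨ F)))
  [6] T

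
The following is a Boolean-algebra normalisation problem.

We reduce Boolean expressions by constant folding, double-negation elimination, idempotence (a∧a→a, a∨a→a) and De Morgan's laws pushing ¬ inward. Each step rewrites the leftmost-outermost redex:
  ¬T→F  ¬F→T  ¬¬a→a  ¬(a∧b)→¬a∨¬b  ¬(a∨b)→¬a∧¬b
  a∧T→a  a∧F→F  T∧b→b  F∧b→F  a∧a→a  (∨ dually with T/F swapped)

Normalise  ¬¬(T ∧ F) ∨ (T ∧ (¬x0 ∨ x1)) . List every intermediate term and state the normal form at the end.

  start: ¬¬(T ∧ F) ∨ (T ∧ (¬x0 ∨ x1))
  step 1: (T ∧ F) ∨ (T ∧ (¬x0 ∨ x1))
  step 2: F ∨ (T ∧ (¬x0 ∨ x1))
  step 3: T ∧ (¬x0 ∨ x1)
  step 4: ¬x0 ∨ x1

Answer: normal form = ¬x0 ∨ x1  (in 4 steps)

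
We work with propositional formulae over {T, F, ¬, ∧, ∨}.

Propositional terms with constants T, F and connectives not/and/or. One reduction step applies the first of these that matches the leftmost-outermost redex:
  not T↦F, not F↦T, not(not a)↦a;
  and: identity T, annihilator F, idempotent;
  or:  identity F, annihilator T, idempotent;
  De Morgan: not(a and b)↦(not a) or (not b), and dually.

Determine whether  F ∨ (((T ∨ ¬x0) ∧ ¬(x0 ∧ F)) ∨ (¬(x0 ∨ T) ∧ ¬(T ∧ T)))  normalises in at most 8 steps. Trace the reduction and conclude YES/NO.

  start: F ∨ (((T ∨ ¬x0) ∧ ¬(x0 ∧ F)) ∨ (¬(x0 ∨ T) ∧ ¬(T ∧ T)))
  step 1: ((T ∨ ¬x0) ∧ ¬(x0 ∧ F)) ∨ (¬(x0 ∨ T) ∧ ¬(T ∧ T))
  step 2: (T ∧ ¬(x0 ∧ F)) ∨ (¬(x0 ∨ T) ∧ ¬(T ∧ T))
  step 3: ¬(x0 ∧ F) ∨ (¬(x0 ∨ T) ∧ ¬(T ∧ T))
  step 4: (¬x0 ∨ ¬F) ∨ (¬(x0 ∨ T) ∧ ¬(T ∧ T))
  step 5: (¬x0 ∨ T) ∨ (¬(x0 ∨ T) ∧ ¬(T ∧ T))
  step 6: T ∨ (¬(x0 ∨ T) ∧ ¬(T ∧ T))
  step 7: T

Answer: YES — reaches normal form T in 7 ≤ 8 steps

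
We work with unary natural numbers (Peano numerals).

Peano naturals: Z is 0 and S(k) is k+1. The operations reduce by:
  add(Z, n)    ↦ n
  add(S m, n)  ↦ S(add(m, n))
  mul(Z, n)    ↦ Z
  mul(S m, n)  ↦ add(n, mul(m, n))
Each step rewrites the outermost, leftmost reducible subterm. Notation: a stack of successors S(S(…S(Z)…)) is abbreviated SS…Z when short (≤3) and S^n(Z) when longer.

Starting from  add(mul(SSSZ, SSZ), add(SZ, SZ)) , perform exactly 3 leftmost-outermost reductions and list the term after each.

Answer: after 3 steps: S(add(add(SZ, mul(SSZ, SSZ)), add(SZ, SZ)))

Working:
  start: add(mul(SSSZ, SSZ), add(SZ, SZ))
  [1] add(add(SSZ, mul(SSZ, SSZ)), add(SZ, SZ))
  [2] add(S(add(SZ, mul(SSZ, SSZ))), add(SZ, SZ))
  [3] S(add(add(SZ, mul(SSZ, SSZ)), add(SZ, SZ)))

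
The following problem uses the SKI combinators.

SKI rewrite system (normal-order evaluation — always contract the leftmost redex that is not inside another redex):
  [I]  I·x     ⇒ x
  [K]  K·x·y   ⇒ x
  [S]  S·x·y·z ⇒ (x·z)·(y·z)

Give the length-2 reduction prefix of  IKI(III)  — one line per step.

  start: IKI(III)
  [1] KI(III)
  [2] I

Answer: after 2 steps: I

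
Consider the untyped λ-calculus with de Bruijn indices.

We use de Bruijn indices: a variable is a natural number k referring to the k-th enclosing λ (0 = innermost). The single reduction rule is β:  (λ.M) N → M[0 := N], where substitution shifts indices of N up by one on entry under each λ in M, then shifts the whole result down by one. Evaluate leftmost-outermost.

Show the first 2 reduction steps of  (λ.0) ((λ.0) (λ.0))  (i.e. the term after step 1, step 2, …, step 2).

Answer: after 2 steps: λ.0

Working:
  start: (λ.0) ((λ.0) (λ.0))
  [1] (λ.0) (λ.0)
  [2] λ.0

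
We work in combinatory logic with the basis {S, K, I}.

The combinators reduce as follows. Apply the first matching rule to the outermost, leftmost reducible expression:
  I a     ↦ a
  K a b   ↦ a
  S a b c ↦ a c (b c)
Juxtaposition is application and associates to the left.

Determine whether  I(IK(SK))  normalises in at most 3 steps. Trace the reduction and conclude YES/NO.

  start: I(IK(SK))
  step 1: IK(SK)
  step 2: K(SK)

Answer: YES — reaches normal form K(SK) in 2 ≤ 3 steps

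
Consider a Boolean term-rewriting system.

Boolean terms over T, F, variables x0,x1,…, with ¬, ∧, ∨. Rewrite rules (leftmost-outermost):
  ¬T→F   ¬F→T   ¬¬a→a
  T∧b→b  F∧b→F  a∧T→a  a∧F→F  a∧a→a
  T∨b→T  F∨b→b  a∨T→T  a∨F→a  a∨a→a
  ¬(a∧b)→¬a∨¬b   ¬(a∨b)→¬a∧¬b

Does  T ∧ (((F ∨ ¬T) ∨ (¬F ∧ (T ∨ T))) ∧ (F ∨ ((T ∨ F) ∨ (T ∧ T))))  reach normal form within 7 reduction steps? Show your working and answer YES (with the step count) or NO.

Answer: NO — after 7 steps the term is T ∧ (F ∨ ((T ∨ F) ∨ (T ∧ T))), not yet normal

Derivation:
  start: T ∧ (((F ∨ ¬T) ∨ (¬F ∧ (T ∨ T))) ∧ (F ∨ ((T ∨ F) ∨ (T ∧ T))))
  [1] ((F ∨ ¬T) ∨ (¬F ∧ (T ∨ T))) ∧ (F ∨ ((T ∨ F) ∨ (T ∧ T)))
  [2] (¬T ∨ (¬F ∧ (T ∨ T))) ∧ (F ∨ ((T ∨ F) ∨ (T ∧ T)))
  [3] (F ∨ (¬F ∧ (T ∨ T))) ∧ (F ∨ ((T ∨ F) ∨ (T ∧ T)))
  [4] (¬F ∧ (T ∨ T)) ∧ (F ∨ ((T ∨ F) ∨ (T ∧ T)))
  [5] (T ∧ (T ∨ T)) ∧ (F ∨ ((T ∨ F) ∨ (T ∧ T)))
  [6] (T ∨ T) ∧ (F ∨ ((T ∨ F) ∨ (T ∧ T)))
  [7] T ∧ (F ∨ ((T ∨ F) ∨ (T ∧ T)))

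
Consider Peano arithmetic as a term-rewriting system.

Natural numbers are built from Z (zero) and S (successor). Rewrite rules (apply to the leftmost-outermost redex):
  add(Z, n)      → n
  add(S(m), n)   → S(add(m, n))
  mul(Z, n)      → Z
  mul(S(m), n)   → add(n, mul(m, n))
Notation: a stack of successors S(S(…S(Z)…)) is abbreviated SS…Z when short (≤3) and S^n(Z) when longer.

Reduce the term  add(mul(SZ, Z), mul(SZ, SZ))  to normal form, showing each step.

  start: add(mul(SZ, Z), mul(SZ, SZ))
  [1] add(add(Z, mul(Z, Z)), mul(SZ, SZ))
  [2] add(mul(Z, Z), mul(SZ, SZ))
  [3] add(Z, mul(SZ, SZ))
  [4] mul(SZ, SZ)
  [5] add(SZ, mul(Z, SZ))
  [6] S(add(Z, mul(Z, SZ)))
  [7] S(mul(Z, SZ))
  [8] SZ

Answer: normal form = SZ  (in 8 steps)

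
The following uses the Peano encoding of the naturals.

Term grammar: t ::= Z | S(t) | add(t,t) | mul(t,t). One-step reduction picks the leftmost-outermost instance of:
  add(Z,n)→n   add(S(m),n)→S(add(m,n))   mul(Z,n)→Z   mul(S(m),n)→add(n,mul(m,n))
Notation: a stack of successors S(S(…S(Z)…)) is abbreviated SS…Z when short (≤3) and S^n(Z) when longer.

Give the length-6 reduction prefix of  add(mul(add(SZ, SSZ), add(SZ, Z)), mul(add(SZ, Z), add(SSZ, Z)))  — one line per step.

  start: add(mul(add(SZ, SSZ), add(SZ, Z)), mul(add(SZ, Z), add(SSZ, Z)))
  →1  add(mul(S(add(Z, SSZ)), add(SZ, Z)), mul(add(SZ, Z), add(SSZ, Z)))
  →2  add(add(add(SZ, Z), mul(add(Z, SSZ), add(SZ, Z))), mul(add(SZ, Z), add(SSZ, Z)))
  →3  add(add(S(add(Z, Z)), mul(add(Z, SSZ), add(SZ, Z))), mul(add(SZ, Z), add(SSZ, Z)))
  →4  add(S(add(add(Z, Z), mul(add(Z, SSZ), add(SZ, Z)))), mul(add(SZ, Z), add(SSZ, Z)))
  →5  S(add(add(add(Z, Z), mul(add(Z, SSZ), add(SZ, Z))), mul(add(SZ, Z), add(SSZ, Z))))
  →6  S(add(add(Z, mul(add(Z, SSZ), add(SZ, Z))), mul(add(SZ, Z), add(SSZ, Z))))

Answer: after 6 steps: S(add(add(Z, mul(add(Z, SSZ), add(SZ, Z))), mul(add(SZ, Z), add(SSZ, Z))))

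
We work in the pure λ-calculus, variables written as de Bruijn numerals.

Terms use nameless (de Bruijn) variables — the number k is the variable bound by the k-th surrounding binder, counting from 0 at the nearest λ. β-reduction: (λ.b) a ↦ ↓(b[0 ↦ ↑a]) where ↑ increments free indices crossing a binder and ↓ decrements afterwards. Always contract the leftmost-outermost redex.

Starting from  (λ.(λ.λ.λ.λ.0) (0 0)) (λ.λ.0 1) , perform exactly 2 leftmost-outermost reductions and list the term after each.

Answer: after 2 steps: λ.λ.λ.0

Reduction:
  start: (λ.(λ.λ.λ.λ.0) (0 0)) (λ.λ.0 1)
  step 1: (λ.λ.λ.λ.0) ((λ.λ.0 1) (λ.λ.0 1))
  step 2: λ.λ.λ.0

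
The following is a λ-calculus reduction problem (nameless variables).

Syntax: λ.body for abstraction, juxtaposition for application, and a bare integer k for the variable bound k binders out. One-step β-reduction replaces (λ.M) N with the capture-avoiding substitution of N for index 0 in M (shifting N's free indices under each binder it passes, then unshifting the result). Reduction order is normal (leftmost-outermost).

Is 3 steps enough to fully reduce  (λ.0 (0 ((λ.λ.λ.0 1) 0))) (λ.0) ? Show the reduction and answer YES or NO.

  start: (λ.0 (0 ((λ.λ.λ.0 1) 0))) (λ.0)
  [1] (λ.0) ((λ.0) ((λ.λ.λ.0 1) (λ.0)))
  [2] (λ.0) ((λ.λ.λ.0 1) (λ.0))
  [3] (λ.λ.λ.0 1) (λ.0)

Answer: NO — after 3 steps the term is (λ.λ.λ.0 1) (λ.0), not yet normal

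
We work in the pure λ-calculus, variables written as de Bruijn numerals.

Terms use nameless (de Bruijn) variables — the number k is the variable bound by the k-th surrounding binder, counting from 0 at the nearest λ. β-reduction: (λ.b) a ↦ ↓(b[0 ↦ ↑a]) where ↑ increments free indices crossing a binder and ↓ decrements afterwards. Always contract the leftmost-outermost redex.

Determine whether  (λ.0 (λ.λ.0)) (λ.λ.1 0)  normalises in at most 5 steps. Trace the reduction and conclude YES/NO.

Answer: YES — reaches normal form λ.λ.0 in 3 ≤ 5 steps

Reduction:
  start: (λ.0 (λ.λ.0)) (λ.λ.1 0)
  →1  (λ.λ.1 0) (λ.λ.0)
  →2  λ.(λ.λ.0) 0
  →3  λ.λ.0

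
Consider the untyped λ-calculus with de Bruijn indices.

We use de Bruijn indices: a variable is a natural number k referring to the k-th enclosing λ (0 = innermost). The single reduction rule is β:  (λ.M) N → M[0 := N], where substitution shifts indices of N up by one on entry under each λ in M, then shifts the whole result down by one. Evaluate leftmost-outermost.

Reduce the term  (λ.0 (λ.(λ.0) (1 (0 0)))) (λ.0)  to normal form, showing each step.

  start: (λ.0 (λ.(λ.0) (1 (0 0)))) (λ.0)
  [1] (λ.0) (λ.(λ.0) ((λ.0) (0 0)))
  [2] λ.(λ.0) ((λ.0) (0 0))
  [3] λ.(λ.0) (0 0)
  [4] λ.0 0

Answer: normal form = λ.0 0  (in 4 steps)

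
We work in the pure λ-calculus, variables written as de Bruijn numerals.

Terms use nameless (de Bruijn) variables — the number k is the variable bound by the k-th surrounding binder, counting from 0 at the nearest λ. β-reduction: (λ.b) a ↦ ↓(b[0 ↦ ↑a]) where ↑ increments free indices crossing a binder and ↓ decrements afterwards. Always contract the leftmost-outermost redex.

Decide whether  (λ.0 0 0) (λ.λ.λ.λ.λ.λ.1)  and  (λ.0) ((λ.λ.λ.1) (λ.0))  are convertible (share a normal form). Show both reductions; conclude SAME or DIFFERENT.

Answer: DIFFERENT — A ⇓ λ.λ.λ.λ.1, B ⇓ λ.λ.1

Reduction:
Term A:
  start: (λ.0 0 0) (λ.λ.λ.λ.λ.λ.1)
  →1  (λ.λ.λ.λ.λ.λ.1) (λ.λ.λ.λ.λ.λ.1) (λ.λ.λ.λ.λ.λ.1)
  →2  (λ.λ.λ.λ.λ.1) (λ.λ.λ.λ.λ.λ.1)
  →3  λ.λ.λ.λ.1

Term B:
  start: (λ.0) ((λ.λ.λ.1) (λ.0))
  →1  (λ.λ.λ.1) (λ.0)
  →2  λ.λ.1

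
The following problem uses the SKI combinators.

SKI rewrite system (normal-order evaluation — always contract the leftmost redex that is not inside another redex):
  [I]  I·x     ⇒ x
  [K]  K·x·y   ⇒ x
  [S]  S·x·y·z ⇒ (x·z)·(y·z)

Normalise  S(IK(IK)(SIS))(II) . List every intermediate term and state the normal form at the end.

  start: S(IK(IK)(SIS))(II)
  →1  S(K(IK)(SIS))(II)
  →2  S(IK)(II)
  →3  SK(II)
  →4  SKI

Answer: normal form = SKI  (in 4 steps)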